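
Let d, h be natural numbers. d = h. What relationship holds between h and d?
h = d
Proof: Since d = h, by symmetry, h = d.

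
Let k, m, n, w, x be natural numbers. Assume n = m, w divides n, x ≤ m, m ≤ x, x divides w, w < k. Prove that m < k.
Since n = m and w divides n, w divides m. x ≤ m and m ≤ x, hence x = m. Since x divides w, m divides w. From w divides m, w = m. Since w < k, m < k.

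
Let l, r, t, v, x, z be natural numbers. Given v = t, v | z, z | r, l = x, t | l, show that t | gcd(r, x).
v = t and v | z, thus t | z. z | r, so t | r. Because l = x and t | l, t | x. Since t | r, t | gcd(r, x).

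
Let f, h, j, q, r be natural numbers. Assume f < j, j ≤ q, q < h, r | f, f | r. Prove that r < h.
Because f | r and r | f, f = r. Because f < j, r < j. j ≤ q and q < h, thus j < h. Since r < j, r < h.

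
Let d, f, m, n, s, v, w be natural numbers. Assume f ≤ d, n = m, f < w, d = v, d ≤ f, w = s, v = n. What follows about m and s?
m < s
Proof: From d = v and v = n, d = n. n = m, so d = m. Since f ≤ d and d ≤ f, f = d. Because f < w, d < w. Because d = m, m < w. Since w = s, m < s.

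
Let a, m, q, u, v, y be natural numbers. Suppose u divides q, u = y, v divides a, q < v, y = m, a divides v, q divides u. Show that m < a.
From u = y and y = m, u = m. v divides a and a divides v, hence v = a. Because q divides u and u divides q, q = u. q < v, so u < v. Since v = a, u < a. From u = m, m < a.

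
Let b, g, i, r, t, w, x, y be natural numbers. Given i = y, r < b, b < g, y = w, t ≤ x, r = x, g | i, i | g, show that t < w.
g | i and i | g, thus g = i. Since i = y, g = y. From y = w, g = w. r = x and r < b, thus x < b. Since b < g, x < g. g = w, so x < w. t ≤ x, so t < w.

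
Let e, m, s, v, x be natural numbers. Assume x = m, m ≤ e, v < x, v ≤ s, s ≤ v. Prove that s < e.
v ≤ s and s ≤ v, so v = s. x = m and v < x, thus v < m. Because m ≤ e, v < e. v = s, so s < e.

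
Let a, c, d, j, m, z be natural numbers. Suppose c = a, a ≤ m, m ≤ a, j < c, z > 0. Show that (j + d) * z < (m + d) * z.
a ≤ m and m ≤ a, so a = m. Since c = a, c = m. Since j < c, j < m. Then j + d < m + d. Since z > 0, by multiplying by a positive, (j + d) * z < (m + d) * z.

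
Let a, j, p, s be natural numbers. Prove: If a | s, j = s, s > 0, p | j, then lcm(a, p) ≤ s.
Because j = s and p | j, p | s. a | s, so lcm(a, p) | s. Since s > 0, lcm(a, p) ≤ s.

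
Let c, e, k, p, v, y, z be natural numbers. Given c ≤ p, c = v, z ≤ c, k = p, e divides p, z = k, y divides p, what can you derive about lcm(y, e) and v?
lcm(y, e) divides v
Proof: z = k and k = p, hence z = p. z ≤ c, so p ≤ c. Since c ≤ p, p = c. Since c = v, p = v. Because y divides p and e divides p, lcm(y, e) divides p. p = v, so lcm(y, e) divides v.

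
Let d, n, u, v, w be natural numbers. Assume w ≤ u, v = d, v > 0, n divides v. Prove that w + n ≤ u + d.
From n divides v and v > 0, n ≤ v. v = d, so n ≤ d. From w ≤ u, w + n ≤ u + d.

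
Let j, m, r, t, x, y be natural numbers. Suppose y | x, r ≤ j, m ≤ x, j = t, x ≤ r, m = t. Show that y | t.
j = t and r ≤ j, therefore r ≤ t. Since x ≤ r, x ≤ t. m = t and m ≤ x, therefore t ≤ x. x ≤ t, so x = t. Since y | x, y | t.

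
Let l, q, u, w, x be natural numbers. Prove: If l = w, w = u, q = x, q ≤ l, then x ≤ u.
l = w and w = u, therefore l = u. From q = x and q ≤ l, x ≤ l. Since l = u, x ≤ u.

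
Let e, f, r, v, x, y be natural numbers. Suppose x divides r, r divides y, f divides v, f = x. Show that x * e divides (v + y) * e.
f = x and f divides v, so x divides v. Since x divides r and r divides y, x divides y. Since x divides v, x divides v + y. Then x * e divides (v + y) * e.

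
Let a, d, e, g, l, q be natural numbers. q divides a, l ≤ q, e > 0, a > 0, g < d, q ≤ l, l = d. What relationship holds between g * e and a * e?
g * e < a * e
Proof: q ≤ l and l ≤ q, thus q = l. l = d, so q = d. Since q divides a, d divides a. Since a > 0, d ≤ a. g < d, so g < a. Since e > 0, by multiplying by a positive, g * e < a * e.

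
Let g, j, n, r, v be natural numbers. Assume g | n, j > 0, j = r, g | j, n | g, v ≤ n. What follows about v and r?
v ≤ r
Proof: g | n and n | g, hence g = n. g | j and j > 0, therefore g ≤ j. Since g = n, n ≤ j. From v ≤ n, v ≤ j. j = r, so v ≤ r.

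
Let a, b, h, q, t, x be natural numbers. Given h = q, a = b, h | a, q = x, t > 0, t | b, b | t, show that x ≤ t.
b | t and t | b, therefore b = t. From a = b, a = t. From h = q and h | a, q | a. Since a = t, q | t. Since t > 0, q ≤ t. q = x, so x ≤ t.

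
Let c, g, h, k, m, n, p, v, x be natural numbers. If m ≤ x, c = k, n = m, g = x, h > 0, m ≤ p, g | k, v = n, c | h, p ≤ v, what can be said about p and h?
p ≤ h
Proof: v = n and n = m, therefore v = m. From p ≤ v, p ≤ m. Since m ≤ p, m = p. Since m ≤ x, p ≤ x. g = x and g | k, hence x | k. c = k and c | h, thus k | h. Since x | k, x | h. Since h > 0, x ≤ h. p ≤ x, so p ≤ h.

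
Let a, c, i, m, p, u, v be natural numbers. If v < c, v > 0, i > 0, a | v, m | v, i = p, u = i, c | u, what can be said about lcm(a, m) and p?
lcm(a, m) < p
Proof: a | v and m | v, hence lcm(a, m) | v. Since v > 0, lcm(a, m) ≤ v. u = i and c | u, thus c | i. i > 0, so c ≤ i. Since v < c, v < i. lcm(a, m) ≤ v, so lcm(a, m) < i. Since i = p, lcm(a, m) < p.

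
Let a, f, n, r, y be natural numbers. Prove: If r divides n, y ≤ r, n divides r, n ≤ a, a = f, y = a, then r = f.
From n divides r and r divides n, n = r. n ≤ a, so r ≤ a. y = a and y ≤ r, thus a ≤ r. r ≤ a, so r = a. Since a = f, r = f.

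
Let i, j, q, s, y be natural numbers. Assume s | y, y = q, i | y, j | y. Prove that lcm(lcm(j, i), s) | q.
j | y and i | y, so lcm(j, i) | y. Since s | y, lcm(lcm(j, i), s) | y. Since y = q, lcm(lcm(j, i), s) | q.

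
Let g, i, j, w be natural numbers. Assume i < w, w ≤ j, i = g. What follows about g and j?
g < j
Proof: Because i < w and w ≤ j, i < j. Since i = g, g < j.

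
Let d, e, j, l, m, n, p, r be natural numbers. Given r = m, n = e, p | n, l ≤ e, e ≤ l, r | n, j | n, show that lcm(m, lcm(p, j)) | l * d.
e ≤ l and l ≤ e, therefore e = l. Because n = e, n = l. r = m and r | n, therefore m | n. p | n and j | n, so lcm(p, j) | n. Since m | n, lcm(m, lcm(p, j)) | n. n = l, so lcm(m, lcm(p, j)) | l. Then lcm(m, lcm(p, j)) | l * d.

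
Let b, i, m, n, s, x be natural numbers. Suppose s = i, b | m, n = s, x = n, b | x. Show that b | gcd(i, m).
n = s and s = i, hence n = i. Since x = n and b | x, b | n. Because n = i, b | i. b | m, so b | gcd(i, m).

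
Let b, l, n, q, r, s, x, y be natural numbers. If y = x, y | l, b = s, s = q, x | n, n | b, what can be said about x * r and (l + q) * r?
x * r | (l + q) * r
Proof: From y = x and y | l, x | l. b = s and s = q, so b = q. x | n and n | b, thus x | b. Because b = q, x | q. Since x | l, x | l + q. Then x * r | (l + q) * r.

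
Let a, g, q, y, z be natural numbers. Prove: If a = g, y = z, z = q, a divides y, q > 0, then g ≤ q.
From y = z and z = q, y = q. a divides y, so a divides q. Since q > 0, a ≤ q. Because a = g, g ≤ q.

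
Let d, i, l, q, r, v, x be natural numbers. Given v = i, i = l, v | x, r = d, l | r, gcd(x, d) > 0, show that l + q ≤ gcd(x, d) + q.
v = i and i = l, hence v = l. Since v | x, l | x. Since r = d and l | r, l | d. l | x, so l | gcd(x, d). Since gcd(x, d) > 0, l ≤ gcd(x, d). Then l + q ≤ gcd(x, d) + q.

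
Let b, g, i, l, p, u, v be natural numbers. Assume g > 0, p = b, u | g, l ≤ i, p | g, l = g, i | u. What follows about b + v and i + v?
b + v ≤ i + v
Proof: l = g and l ≤ i, therefore g ≤ i. Because i | u and u | g, i | g. g > 0, so i ≤ g. Because g ≤ i, g = i. From p = b and p | g, b | g. Since g > 0, b ≤ g. g = i, so b ≤ i. Then b + v ≤ i + v.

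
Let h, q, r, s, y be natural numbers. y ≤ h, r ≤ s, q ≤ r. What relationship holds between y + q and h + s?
y + q ≤ h + s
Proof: From q ≤ r and r ≤ s, q ≤ s. Since y ≤ h, y + q ≤ h + s.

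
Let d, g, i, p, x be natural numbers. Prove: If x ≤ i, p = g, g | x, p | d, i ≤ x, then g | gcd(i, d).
From x ≤ i and i ≤ x, x = i. Since g | x, g | i. p = g and p | d, so g | d. From g | i, g | gcd(i, d).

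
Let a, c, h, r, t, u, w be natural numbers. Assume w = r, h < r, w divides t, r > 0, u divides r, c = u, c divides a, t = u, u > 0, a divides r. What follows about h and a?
h < a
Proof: u divides r and r > 0, so u ≤ r. t = u and w divides t, thus w divides u. u > 0, so w ≤ u. Since w = r, r ≤ u. Since u ≤ r, u = r. c = u and c divides a, thus u divides a. Because u = r, r divides a. Because a divides r, r = a. h < r, so h < a.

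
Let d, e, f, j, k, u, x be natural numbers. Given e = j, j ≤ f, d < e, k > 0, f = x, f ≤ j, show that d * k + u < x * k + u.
j ≤ f and f ≤ j, hence j = f. Since e = j, e = f. d < e, so d < f. Since f = x, d < x. Since k > 0, d * k < x * k. Then d * k + u < x * k + u.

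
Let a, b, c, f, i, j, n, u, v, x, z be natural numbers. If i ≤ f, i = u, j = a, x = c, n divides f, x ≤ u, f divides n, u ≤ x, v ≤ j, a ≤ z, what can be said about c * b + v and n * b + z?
c * b + v ≤ n * b + z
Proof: From u ≤ x and x ≤ u, u = x. Because i = u, i = x. Since x = c, i = c. Because f divides n and n divides f, f = n. Since i ≤ f, i ≤ n. i = c, so c ≤ n. By multiplying by a non-negative, c * b ≤ n * b. j = a and v ≤ j, therefore v ≤ a. Since a ≤ z, v ≤ z. c * b ≤ n * b, so c * b + v ≤ n * b + z.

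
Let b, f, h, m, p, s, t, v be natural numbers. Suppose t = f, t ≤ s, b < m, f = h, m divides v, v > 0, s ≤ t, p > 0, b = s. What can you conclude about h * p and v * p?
h * p < v * p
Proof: Because s ≤ t and t ≤ s, s = t. t = f, so s = f. Since f = h, s = h. From m divides v and v > 0, m ≤ v. Because b < m, b < v. b = s, so s < v. s = h, so h < v. Combining with p > 0, by multiplying by a positive, h * p < v * p.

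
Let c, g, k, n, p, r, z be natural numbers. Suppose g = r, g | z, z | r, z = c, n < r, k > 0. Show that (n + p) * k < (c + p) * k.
g = r and g | z, therefore r | z. z | r, so r = z. z = c, so r = c. Since n < r, n < c. Then n + p < c + p. k > 0, so (n + p) * k < (c + p) * k.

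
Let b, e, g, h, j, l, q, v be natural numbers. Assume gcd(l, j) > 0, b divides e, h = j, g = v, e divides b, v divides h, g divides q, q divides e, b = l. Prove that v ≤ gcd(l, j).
Because e divides b and b divides e, e = b. From b = l, e = l. g divides q and q divides e, hence g divides e. g = v, so v divides e. Since e = l, v divides l. h = j and v divides h, hence v divides j. v divides l, so v divides gcd(l, j). gcd(l, j) > 0, so v ≤ gcd(l, j).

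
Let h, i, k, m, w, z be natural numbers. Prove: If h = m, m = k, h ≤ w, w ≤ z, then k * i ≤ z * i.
Since h = m and m = k, h = k. h ≤ w, so k ≤ w. Since w ≤ z, k ≤ z. By multiplying by a non-negative, k * i ≤ z * i.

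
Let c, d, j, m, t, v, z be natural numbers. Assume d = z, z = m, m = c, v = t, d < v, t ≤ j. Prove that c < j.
Since d = z and z = m, d = m. Since m = c, d = c. From v = t and d < v, d < t. From t ≤ j, d < j. Since d = c, c < j.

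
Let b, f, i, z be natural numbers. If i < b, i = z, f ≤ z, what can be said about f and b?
f < b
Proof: Because i = z and i < b, z < b. Since f ≤ z, f < b.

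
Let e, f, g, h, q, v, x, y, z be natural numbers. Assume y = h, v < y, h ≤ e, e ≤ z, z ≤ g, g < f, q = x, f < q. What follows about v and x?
v < x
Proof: Since y = h and v < y, v < h. h ≤ e, so v < e. e ≤ z, so v < z. q = x and f < q, hence f < x. From g < f, g < x. From z ≤ g, z < x. Since v < z, v < x.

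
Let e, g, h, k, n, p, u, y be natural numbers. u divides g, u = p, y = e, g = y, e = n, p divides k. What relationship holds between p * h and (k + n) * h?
p * h divides (k + n) * h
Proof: g = y and y = e, so g = e. e = n, so g = n. Since u = p and u divides g, p divides g. g = n, so p divides n. p divides k, so p divides k + n. Then p * h divides (k + n) * h.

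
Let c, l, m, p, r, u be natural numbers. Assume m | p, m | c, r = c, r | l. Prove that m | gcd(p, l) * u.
r = c and r | l, so c | l. Since m | c, m | l. Since m | p, m | gcd(p, l). Then m | gcd(p, l) * u.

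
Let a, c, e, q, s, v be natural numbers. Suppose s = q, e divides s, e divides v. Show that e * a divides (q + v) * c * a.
Because s = q and e divides s, e divides q. Since e divides v, e divides q + v. Then e divides (q + v) * c. Then e * a divides (q + v) * c * a.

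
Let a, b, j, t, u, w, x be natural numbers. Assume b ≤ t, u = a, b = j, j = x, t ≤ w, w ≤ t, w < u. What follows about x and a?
x < a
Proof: Because b = j and j = x, b = x. t ≤ w and w ≤ t, so t = w. Since b ≤ t, b ≤ w. From u = a and w < u, w < a. Since b ≤ w, b < a. Since b = x, x < a.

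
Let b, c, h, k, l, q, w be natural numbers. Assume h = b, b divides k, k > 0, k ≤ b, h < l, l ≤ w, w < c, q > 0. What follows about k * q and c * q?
k * q < c * q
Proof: Since b divides k and k > 0, b ≤ k. k ≤ b, so b = k. Since h = b, h = k. From h < l and l ≤ w, h < w. Because w < c, h < c. h = k, so k < c. From q > 0, by multiplying by a positive, k * q < c * q.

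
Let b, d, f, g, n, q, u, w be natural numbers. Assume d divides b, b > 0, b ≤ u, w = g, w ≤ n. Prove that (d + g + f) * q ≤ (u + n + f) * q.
d divides b and b > 0, therefore d ≤ b. b ≤ u, so d ≤ u. w = g and w ≤ n, therefore g ≤ n. Then g + f ≤ n + f. Since d ≤ u, d + g + f ≤ u + n + f. By multiplying by a non-negative, (d + g + f) * q ≤ (u + n + f) * q.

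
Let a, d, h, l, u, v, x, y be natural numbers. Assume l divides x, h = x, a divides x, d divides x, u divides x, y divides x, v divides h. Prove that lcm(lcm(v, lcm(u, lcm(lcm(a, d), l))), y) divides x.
From h = x and v divides h, v divides x. a divides x and d divides x, hence lcm(a, d) divides x. From l divides x, lcm(lcm(a, d), l) divides x. u divides x, so lcm(u, lcm(lcm(a, d), l)) divides x. Since v divides x, lcm(v, lcm(u, lcm(lcm(a, d), l))) divides x. From y divides x, lcm(lcm(v, lcm(u, lcm(lcm(a, d), l))), y) divides x.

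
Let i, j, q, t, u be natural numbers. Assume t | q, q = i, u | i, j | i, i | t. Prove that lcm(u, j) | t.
q = i and t | q, hence t | i. i | t, so i = t. u | i and j | i, so lcm(u, j) | i. i = t, so lcm(u, j) | t.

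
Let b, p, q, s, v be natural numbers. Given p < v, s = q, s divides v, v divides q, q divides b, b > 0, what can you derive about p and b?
p < b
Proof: s = q and s divides v, thus q divides v. v divides q, so q = v. Because q divides b and b > 0, q ≤ b. From q = v, v ≤ b. p < v, so p < b.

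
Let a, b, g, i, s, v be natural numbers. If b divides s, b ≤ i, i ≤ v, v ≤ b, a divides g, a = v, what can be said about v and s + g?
v divides s + g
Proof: From b ≤ i and i ≤ v, b ≤ v. v ≤ b, so b = v. From b divides s, v divides s. a = v and a divides g, thus v divides g. Since v divides s, v divides s + g.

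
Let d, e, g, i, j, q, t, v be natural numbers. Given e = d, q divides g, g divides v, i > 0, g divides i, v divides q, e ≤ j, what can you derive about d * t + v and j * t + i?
d * t + v ≤ j * t + i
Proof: e = d and e ≤ j, thus d ≤ j. By multiplying by a non-negative, d * t ≤ j * t. Since v divides q and q divides g, v divides g. Since g divides v, g = v. From g divides i and i > 0, g ≤ i. Because g = v, v ≤ i. d * t ≤ j * t, so d * t + v ≤ j * t + i.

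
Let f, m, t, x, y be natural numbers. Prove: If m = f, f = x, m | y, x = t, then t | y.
m = f and f = x, so m = x. Since x = t, m = t. Because m | y, t | y.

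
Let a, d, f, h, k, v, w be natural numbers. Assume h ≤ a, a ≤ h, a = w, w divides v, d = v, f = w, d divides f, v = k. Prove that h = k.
From h ≤ a and a ≤ h, h = a. Since a = w, h = w. f = w and d divides f, therefore d divides w. d = v, so v divides w. Since w divides v, w = v. h = w, so h = v. Since v = k, h = k.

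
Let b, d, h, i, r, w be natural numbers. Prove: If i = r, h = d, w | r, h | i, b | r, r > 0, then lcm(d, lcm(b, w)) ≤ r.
i = r and h | i, thus h | r. h = d, so d | r. Since b | r and w | r, lcm(b, w) | r. d | r, so lcm(d, lcm(b, w)) | r. Since r > 0, lcm(d, lcm(b, w)) ≤ r.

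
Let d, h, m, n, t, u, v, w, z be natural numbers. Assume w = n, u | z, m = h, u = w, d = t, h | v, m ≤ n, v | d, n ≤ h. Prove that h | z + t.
m = h and m ≤ n, thus h ≤ n. n ≤ h, so n = h. u = w and w = n, so u = n. u | z, so n | z. From n = h, h | z. h | v and v | d, thus h | d. Since d = t, h | t. Since h | z, h | z + t.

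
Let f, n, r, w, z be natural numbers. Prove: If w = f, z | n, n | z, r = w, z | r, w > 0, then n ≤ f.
From z | n and n | z, z = n. r = w and z | r, hence z | w. Since z = n, n | w. Since w > 0, n ≤ w. Since w = f, n ≤ f.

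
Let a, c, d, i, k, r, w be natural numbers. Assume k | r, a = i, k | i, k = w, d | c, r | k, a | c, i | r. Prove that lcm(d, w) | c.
Because r | k and k | r, r = k. From i | r, i | k. Since k | i, i = k. k = w, so i = w. a = i and a | c, so i | c. i = w, so w | c. d | c, so lcm(d, w) | c.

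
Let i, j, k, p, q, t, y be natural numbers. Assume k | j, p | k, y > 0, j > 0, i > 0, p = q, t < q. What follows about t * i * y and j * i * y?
t * i * y < j * i * y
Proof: p | k and k | j, therefore p | j. p = q, so q | j. Since j > 0, q ≤ j. Since t < q, t < j. Since i > 0, t * i < j * i. Since y > 0, t * i * y < j * i * y.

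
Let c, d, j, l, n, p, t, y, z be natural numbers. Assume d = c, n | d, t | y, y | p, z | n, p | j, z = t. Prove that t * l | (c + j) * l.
z = t and z | n, thus t | n. n | d, so t | d. d = c, so t | c. t | y and y | p, therefore t | p. From p | j, t | j. Because t | c, t | c + j. Then t * l | (c + j) * l.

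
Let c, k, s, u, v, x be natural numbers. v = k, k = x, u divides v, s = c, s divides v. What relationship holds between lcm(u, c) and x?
lcm(u, c) divides x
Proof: Since v = k and k = x, v = x. Since s = c and s divides v, c divides v. u divides v, so lcm(u, c) divides v. v = x, so lcm(u, c) divides x.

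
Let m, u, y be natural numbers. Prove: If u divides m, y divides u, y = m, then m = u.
From y = m and y divides u, m divides u. u divides m, so m = u.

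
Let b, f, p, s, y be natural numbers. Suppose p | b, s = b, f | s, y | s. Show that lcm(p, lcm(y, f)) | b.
y | s and f | s, thus lcm(y, f) | s. Since s = b, lcm(y, f) | b. Since p | b, lcm(p, lcm(y, f)) | b.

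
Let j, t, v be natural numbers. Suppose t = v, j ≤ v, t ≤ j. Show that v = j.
Because t = v and t ≤ j, v ≤ j. j ≤ v, so j = v. Then v = j.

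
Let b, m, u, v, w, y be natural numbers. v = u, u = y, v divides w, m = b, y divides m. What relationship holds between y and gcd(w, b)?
y divides gcd(w, b)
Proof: v = u and u = y, so v = y. Because v divides w, y divides w. From m = b and y divides m, y divides b. y divides w, so y divides gcd(w, b).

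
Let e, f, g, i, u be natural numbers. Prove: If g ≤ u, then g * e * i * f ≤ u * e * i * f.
Since g ≤ u, g * e ≤ u * e. Then g * e * i ≤ u * e * i. Then g * e * i * f ≤ u * e * i * f.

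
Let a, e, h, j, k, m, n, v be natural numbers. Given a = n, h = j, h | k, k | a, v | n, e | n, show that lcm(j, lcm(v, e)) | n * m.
From h | k and k | a, h | a. h = j, so j | a. a = n, so j | n. From v | n and e | n, lcm(v, e) | n. Since j | n, lcm(j, lcm(v, e)) | n. Then lcm(j, lcm(v, e)) | n * m.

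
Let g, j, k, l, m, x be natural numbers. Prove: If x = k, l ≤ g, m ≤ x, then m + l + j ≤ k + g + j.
x = k and m ≤ x, therefore m ≤ k. Since l ≤ g, m + l ≤ k + g. Then m + l + j ≤ k + g + j.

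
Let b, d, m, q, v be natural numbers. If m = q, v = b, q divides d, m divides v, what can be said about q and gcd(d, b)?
q divides gcd(d, b)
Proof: v = b and m divides v, therefore m divides b. m = q, so q divides b. Since q divides d, q divides gcd(d, b).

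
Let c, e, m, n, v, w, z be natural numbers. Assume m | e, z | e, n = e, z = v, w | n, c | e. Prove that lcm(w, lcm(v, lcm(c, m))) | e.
n = e and w | n, so w | e. z = v and z | e, thus v | e. c | e and m | e, therefore lcm(c, m) | e. v | e, so lcm(v, lcm(c, m)) | e. Since w | e, lcm(w, lcm(v, lcm(c, m))) | e.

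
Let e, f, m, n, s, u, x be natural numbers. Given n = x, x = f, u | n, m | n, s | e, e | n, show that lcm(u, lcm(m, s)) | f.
Since n = x and x = f, n = f. s | e and e | n, thus s | n. Since m | n, lcm(m, s) | n. Since u | n, lcm(u, lcm(m, s)) | n. Since n = f, lcm(u, lcm(m, s)) | f.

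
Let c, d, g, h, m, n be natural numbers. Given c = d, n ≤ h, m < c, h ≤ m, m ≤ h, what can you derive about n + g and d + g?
n + g < d + g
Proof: Since h ≤ m and m ≤ h, h = m. n ≤ h, so n ≤ m. Since m < c, n < c. Since c = d, n < d. Then n + g < d + g.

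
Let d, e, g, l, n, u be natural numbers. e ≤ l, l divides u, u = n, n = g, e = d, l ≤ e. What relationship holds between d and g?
d divides g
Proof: Since u = n and n = g, u = g. Because l ≤ e and e ≤ l, l = e. l divides u, so e divides u. u = g, so e divides g. e = d, so d divides g.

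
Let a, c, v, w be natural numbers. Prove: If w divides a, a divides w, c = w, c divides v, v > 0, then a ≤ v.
From w divides a and a divides w, w = a. c = w and c divides v, hence w divides v. v > 0, so w ≤ v. Since w = a, a ≤ v.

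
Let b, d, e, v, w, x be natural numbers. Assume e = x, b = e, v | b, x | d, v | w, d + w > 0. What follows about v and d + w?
v ≤ d + w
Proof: Since b = e and v | b, v | e. e = x, so v | x. Since x | d, v | d. v | w, so v | d + w. Since d + w > 0, v ≤ d + w.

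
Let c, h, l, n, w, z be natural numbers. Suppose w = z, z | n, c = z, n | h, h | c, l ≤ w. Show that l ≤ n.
n | h and h | c, thus n | c. Since c = z, n | z. z | n, so z = n. Since w = z, w = n. Since l ≤ w, l ≤ n.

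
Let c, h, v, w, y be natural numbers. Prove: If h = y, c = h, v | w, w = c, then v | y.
w = c and c = h, hence w = h. h = y, so w = y. Because v | w, v | y.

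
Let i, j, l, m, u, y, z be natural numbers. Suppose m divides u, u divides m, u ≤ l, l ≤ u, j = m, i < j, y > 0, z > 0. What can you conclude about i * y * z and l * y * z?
i * y * z < l * y * z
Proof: Since m divides u and u divides m, m = u. u ≤ l and l ≤ u, therefore u = l. Since m = u, m = l. j = m and i < j, thus i < m. Since m = l, i < l. Combining with y > 0, by multiplying by a positive, i * y < l * y. Combined with z > 0, by multiplying by a positive, i * y * z < l * y * z.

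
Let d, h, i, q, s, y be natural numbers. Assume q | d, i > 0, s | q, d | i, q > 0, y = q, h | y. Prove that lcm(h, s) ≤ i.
y = q and h | y, hence h | q. s | q, so lcm(h, s) | q. Since q > 0, lcm(h, s) ≤ q. Since q | d and d | i, q | i. i > 0, so q ≤ i. lcm(h, s) ≤ q, so lcm(h, s) ≤ i.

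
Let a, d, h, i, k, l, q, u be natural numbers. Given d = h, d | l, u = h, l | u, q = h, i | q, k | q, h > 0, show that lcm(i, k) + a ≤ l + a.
Since d = h and d | l, h | l. u = h and l | u, hence l | h. From h | l, h = l. i | q and k | q, thus lcm(i, k) | q. Since q = h, lcm(i, k) | h. Since h > 0, lcm(i, k) ≤ h. Since h = l, lcm(i, k) ≤ l. Then lcm(i, k) + a ≤ l + a.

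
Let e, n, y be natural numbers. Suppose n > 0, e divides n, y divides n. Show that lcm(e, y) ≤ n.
e divides n and y divides n, hence lcm(e, y) divides n. Since n > 0, lcm(e, y) ≤ n.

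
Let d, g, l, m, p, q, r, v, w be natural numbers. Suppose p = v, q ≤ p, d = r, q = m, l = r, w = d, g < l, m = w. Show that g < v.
From l = r and g < l, g < r. From w = d and d = r, w = r. q = m and m = w, so q = w. q ≤ p, so w ≤ p. Because p = v, w ≤ v. w = r, so r ≤ v. g < r, so g < v.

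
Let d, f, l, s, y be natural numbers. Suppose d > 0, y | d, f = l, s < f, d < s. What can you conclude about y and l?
y < l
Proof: y | d and d > 0, hence y ≤ d. d < s, so y < s. s < f, so y < f. From f = l, y < l.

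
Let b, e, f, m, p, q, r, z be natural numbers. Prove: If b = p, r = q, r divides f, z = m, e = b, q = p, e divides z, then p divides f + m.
r = q and r divides f, so q divides f. Since q = p, p divides f. From e = b and b = p, e = p. Since e divides z, p divides z. Because z = m, p divides m. p divides f, so p divides f + m.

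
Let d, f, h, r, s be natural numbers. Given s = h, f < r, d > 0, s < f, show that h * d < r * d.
Since s = h and s < f, h < f. Since f < r, h < r. Since d > 0, h * d < r * d.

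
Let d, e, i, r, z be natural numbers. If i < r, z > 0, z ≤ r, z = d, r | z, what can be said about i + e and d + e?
i + e < d + e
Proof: r | z and z > 0, therefore r ≤ z. Since z ≤ r, r = z. From z = d, r = d. i < r, so i < d. Then i + e < d + e.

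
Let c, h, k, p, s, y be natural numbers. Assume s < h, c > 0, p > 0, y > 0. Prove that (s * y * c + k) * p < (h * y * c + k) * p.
s < h and y > 0. By multiplying by a positive, s * y < h * y. Since c > 0, by multiplying by a positive, s * y * c < h * y * c. Then s * y * c + k < h * y * c + k. Since p > 0, by multiplying by a positive, (s * y * c + k) * p < (h * y * c + k) * p.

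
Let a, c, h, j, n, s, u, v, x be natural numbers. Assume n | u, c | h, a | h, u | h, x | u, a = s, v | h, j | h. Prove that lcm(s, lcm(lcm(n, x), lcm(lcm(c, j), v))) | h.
Since a = s and a | h, s | h. n | u and x | u, thus lcm(n, x) | u. u | h, so lcm(n, x) | h. c | h and j | h, thus lcm(c, j) | h. v | h, so lcm(lcm(c, j), v) | h. lcm(n, x) | h, so lcm(lcm(n, x), lcm(lcm(c, j), v)) | h. Since s | h, lcm(s, lcm(lcm(n, x), lcm(lcm(c, j), v))) | h.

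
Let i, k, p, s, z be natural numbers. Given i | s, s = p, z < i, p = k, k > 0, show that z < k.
Because s = p and i | s, i | p. p = k, so i | k. k > 0, so i ≤ k. Since z < i, z < k.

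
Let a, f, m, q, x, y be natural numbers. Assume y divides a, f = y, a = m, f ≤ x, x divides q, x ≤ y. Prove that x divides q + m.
f = y and f ≤ x, thus y ≤ x. x ≤ y, so y = x. y divides a, so x divides a. Since a = m, x divides m. Because x divides q, x divides q + m.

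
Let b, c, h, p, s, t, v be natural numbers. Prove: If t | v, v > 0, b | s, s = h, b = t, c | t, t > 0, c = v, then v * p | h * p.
Because t | v and v > 0, t ≤ v. c = v and c | t, therefore v | t. Since t > 0, v ≤ t. From t ≤ v, t = v. From b = t, b = v. s = h and b | s, hence b | h. b = v, so v | h. Then v * p | h * p.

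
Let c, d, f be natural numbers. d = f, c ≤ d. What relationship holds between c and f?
c ≤ f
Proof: Because d = f and c ≤ d, by substitution, c ≤ f.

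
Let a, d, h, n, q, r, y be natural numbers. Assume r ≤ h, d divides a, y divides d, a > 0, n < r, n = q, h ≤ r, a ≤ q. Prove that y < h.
y divides d and d divides a, thus y divides a. a > 0, so y ≤ a. a ≤ q, so y ≤ q. r ≤ h and h ≤ r, so r = h. n = q and n < r, thus q < r. Since r = h, q < h. Since y ≤ q, y < h.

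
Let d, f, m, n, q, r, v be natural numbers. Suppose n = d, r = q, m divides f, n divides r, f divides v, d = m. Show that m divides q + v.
n = d and n divides r, hence d divides r. r = q, so d divides q. d = m, so m divides q. Because m divides f and f divides v, m divides v. From m divides q, m divides q + v.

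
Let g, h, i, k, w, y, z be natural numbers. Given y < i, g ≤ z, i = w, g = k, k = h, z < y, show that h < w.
g = k and k = h, therefore g = h. Because g ≤ z, h ≤ z. z < y, so h < y. Since i = w and y < i, y < w. Since h < y, h < w.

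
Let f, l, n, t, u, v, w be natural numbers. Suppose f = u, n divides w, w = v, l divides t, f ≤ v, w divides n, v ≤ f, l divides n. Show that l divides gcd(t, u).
From v ≤ f and f ≤ v, v = f. Since w = v, w = f. Since f = u, w = u. Because n divides w and w divides n, n = w. l divides n, so l divides w. Since w = u, l divides u. l divides t, so l divides gcd(t, u).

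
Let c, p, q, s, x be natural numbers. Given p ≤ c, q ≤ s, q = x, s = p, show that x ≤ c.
s = p and q ≤ s, therefore q ≤ p. Since q = x, x ≤ p. Since p ≤ c, x ≤ c.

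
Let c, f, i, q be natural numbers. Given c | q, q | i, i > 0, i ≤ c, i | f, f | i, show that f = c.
Because c | q and q | i, c | i. Because i > 0, c ≤ i. Since i ≤ c, c = i. From i | f and f | i, i = f. Since c = i, c = f. Then f = c.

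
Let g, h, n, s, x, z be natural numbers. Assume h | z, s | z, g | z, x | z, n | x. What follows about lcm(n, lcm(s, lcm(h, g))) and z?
lcm(n, lcm(s, lcm(h, g))) | z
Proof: Because n | x and x | z, n | z. Since h | z and g | z, lcm(h, g) | z. Since s | z, lcm(s, lcm(h, g)) | z. Since n | z, lcm(n, lcm(s, lcm(h, g))) | z.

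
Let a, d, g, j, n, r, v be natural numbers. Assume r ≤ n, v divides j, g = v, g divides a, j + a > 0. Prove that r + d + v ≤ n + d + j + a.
r ≤ n, hence r + d ≤ n + d. From g = v and g divides a, v divides a. v divides j, so v divides j + a. Since j + a > 0, v ≤ j + a. r + d ≤ n + d, so r + d + v ≤ n + d + j + a.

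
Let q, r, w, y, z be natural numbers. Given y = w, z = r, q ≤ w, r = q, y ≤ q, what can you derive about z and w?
z = w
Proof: z = r and r = q, hence z = q. y = w and y ≤ q, hence w ≤ q. Because q ≤ w, q = w. z = q, so z = w.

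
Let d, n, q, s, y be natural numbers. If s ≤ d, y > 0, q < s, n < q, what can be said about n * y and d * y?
n * y < d * y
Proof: Because n < q and q < s, n < s. Because s ≤ d, n < d. Using y > 0, by multiplying by a positive, n * y < d * y.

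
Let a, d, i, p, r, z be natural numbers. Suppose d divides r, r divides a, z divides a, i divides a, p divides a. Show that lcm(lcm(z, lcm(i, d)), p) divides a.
Because d divides r and r divides a, d divides a. Since i divides a, lcm(i, d) divides a. Because z divides a, lcm(z, lcm(i, d)) divides a. Since p divides a, lcm(lcm(z, lcm(i, d)), p) divides a.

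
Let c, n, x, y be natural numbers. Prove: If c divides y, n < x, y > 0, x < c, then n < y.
n < x and x < c, therefore n < c. c divides y and y > 0, therefore c ≤ y. Since n < c, n < y.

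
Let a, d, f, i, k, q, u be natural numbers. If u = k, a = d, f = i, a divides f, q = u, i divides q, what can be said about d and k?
d divides k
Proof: Because f = i and a divides f, a divides i. From q = u and i divides q, i divides u. a divides i, so a divides u. From a = d, d divides u. Since u = k, d divides k.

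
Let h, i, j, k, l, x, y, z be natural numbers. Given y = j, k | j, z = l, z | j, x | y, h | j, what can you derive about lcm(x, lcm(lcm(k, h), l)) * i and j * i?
lcm(x, lcm(lcm(k, h), l)) * i | j * i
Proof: Since y = j and x | y, x | j. Since k | j and h | j, lcm(k, h) | j. z = l and z | j, so l | j. lcm(k, h) | j, so lcm(lcm(k, h), l) | j. x | j, so lcm(x, lcm(lcm(k, h), l)) | j. Then lcm(x, lcm(lcm(k, h), l)) * i | j * i.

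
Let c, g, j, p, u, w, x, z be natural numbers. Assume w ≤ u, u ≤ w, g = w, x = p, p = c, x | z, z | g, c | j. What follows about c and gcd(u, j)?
c | gcd(u, j)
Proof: Since w ≤ u and u ≤ w, w = u. x = p and p = c, so x = c. Since x | z and z | g, x | g. Because x = c, c | g. Since g = w, c | w. w = u, so c | u. Since c | j, c | gcd(u, j).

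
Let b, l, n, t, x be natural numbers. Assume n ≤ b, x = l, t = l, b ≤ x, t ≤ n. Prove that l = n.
t = l and t ≤ n, thus l ≤ n. Since n ≤ b and b ≤ x, n ≤ x. x = l, so n ≤ l. Since l ≤ n, l = n.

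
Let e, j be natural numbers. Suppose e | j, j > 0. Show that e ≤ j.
e | j and j > 0. By divisors are at most what they divide, e ≤ j.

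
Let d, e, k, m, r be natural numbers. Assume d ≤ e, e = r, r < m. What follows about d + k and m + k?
d + k < m + k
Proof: e = r and d ≤ e, hence d ≤ r. r < m, so d < m. Then d + k < m + k.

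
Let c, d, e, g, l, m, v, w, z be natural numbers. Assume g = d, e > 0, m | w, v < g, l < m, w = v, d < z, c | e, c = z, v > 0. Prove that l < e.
w = v and m | w, thus m | v. v > 0, so m ≤ v. v < g, so m < g. Since l < m, l < g. g = d, so l < d. d < z, so l < z. c | e and e > 0, therefore c ≤ e. Since c = z, z ≤ e. l < z, so l < e.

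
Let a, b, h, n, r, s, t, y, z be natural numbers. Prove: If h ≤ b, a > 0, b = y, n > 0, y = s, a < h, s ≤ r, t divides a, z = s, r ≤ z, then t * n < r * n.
Since z = s and r ≤ z, r ≤ s. Since s ≤ r, s = r. Since y = s, y = r. t divides a and a > 0, therefore t ≤ a. a < h and h ≤ b, therefore a < b. b = y, so a < y. t ≤ a, so t < y. y = r, so t < r. Since n > 0, by multiplying by a positive, t * n < r * n.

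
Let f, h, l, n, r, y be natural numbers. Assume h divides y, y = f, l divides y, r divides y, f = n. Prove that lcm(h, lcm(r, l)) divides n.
From y = f and f = n, y = n. r divides y and l divides y, hence lcm(r, l) divides y. Since h divides y, lcm(h, lcm(r, l)) divides y. From y = n, lcm(h, lcm(r, l)) divides n.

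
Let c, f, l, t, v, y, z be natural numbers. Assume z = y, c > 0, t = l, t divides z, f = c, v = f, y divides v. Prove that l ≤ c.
v = f and f = c, therefore v = c. Because z = y and t divides z, t divides y. y divides v, so t divides v. v = c, so t divides c. Since c > 0, t ≤ c. t = l, so l ≤ c.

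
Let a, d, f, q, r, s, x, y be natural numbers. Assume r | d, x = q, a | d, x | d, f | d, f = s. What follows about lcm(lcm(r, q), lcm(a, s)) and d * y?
lcm(lcm(r, q), lcm(a, s)) | d * y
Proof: x = q and x | d, so q | d. r | d, so lcm(r, q) | d. f = s and f | d, therefore s | d. Since a | d, lcm(a, s) | d. Since lcm(r, q) | d, lcm(lcm(r, q), lcm(a, s)) | d. Then lcm(lcm(r, q), lcm(a, s)) | d * y.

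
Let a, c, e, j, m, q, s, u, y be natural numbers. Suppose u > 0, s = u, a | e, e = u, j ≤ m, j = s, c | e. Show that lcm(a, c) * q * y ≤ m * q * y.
From a | e and c | e, lcm(a, c) | e. Since e = u, lcm(a, c) | u. u > 0, so lcm(a, c) ≤ u. j = s and j ≤ m, hence s ≤ m. From s = u, u ≤ m. Since lcm(a, c) ≤ u, lcm(a, c) ≤ m. Then lcm(a, c) * q ≤ m * q. Then lcm(a, c) * q * y ≤ m * q * y.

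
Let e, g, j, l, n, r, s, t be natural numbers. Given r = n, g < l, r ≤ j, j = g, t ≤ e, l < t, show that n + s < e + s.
Since j = g and r ≤ j, r ≤ g. Because g < l, r < l. r = n, so n < l. Because l < t and t ≤ e, l < e. From n < l, n < e. Then n + s < e + s.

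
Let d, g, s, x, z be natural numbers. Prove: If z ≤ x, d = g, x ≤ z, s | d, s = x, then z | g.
Since x ≤ z and z ≤ x, x = z. s = x, so s = z. d = g and s | d, hence s | g. From s = z, z | g.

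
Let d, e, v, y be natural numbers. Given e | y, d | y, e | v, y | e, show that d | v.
y | e and e | y, thus y = e. Since d | y, d | e. e | v, so d | v.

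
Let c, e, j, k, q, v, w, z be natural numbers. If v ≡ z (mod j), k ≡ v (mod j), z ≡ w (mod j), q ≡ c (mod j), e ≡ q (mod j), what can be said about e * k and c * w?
e * k ≡ c * w (mod j)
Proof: e ≡ q (mod j) and q ≡ c (mod j), thus e ≡ c (mod j). k ≡ v (mod j) and v ≡ z (mod j), therefore k ≡ z (mod j). z ≡ w (mod j), so k ≡ w (mod j). Since e ≡ c (mod j), e * k ≡ c * w (mod j).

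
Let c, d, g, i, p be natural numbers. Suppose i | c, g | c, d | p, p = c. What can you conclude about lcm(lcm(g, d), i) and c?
lcm(lcm(g, d), i) | c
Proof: Since p = c and d | p, d | c. Since g | c, lcm(g, d) | c. From i | c, lcm(lcm(g, d), i) | c.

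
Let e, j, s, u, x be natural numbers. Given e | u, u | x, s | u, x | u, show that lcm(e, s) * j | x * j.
u | x and x | u, so u = x. Since e | u and s | u, lcm(e, s) | u. Since u = x, lcm(e, s) | x. Then lcm(e, s) * j | x * j.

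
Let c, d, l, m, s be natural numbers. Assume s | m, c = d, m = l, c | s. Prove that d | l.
c = d and c | s, so d | s. Because m = l and s | m, s | l. Since d | s, d | l.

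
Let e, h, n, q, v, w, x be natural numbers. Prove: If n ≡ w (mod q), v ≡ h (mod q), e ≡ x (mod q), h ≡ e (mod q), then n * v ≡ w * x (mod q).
From v ≡ h (mod q) and h ≡ e (mod q), v ≡ e (mod q). Since e ≡ x (mod q), v ≡ x (mod q). From n ≡ w (mod q), by multiplying congruences, n * v ≡ w * x (mod q).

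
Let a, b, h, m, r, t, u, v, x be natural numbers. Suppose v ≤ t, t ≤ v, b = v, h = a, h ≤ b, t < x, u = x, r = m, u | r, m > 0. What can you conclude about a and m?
a < m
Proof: v ≤ t and t ≤ v, thus v = t. h = a and h ≤ b, hence a ≤ b. From b = v, a ≤ v. Since v = t, a ≤ t. r = m and u | r, hence u | m. Since u = x, x | m. From m > 0, x ≤ m. t < x, so t < m. Since a ≤ t, a < m.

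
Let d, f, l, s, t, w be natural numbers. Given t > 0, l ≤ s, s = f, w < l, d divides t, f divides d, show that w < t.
w < l and l ≤ s, so w < s. s = f, so w < f. From f divides d and d divides t, f divides t. t > 0, so f ≤ t. w < f, so w < t.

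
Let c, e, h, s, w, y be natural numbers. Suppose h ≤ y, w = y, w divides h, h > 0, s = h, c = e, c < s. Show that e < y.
w = y and w divides h, hence y divides h. Since h > 0, y ≤ h. Since h ≤ y, h = y. c = e and c < s, thus e < s. Since s = h, e < h. h = y, so e < y.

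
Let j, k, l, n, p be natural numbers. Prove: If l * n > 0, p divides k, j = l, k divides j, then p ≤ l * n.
Since p divides k and k divides j, p divides j. Since j = l, p divides l. Then p divides l * n. Since l * n > 0, p ≤ l * n.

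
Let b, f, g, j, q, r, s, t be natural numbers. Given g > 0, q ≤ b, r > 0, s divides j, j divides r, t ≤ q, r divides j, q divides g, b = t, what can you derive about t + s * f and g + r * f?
t + s * f ≤ g + r * f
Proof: b = t and q ≤ b, hence q ≤ t. Since t ≤ q, q = t. q divides g and g > 0, thus q ≤ g. q = t, so t ≤ g. j divides r and r divides j, therefore j = r. s divides j, so s divides r. Because r > 0, s ≤ r. By multiplying by a non-negative, s * f ≤ r * f. Since t ≤ g, t + s * f ≤ g + r * f.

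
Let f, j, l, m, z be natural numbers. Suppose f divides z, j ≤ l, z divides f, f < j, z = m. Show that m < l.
Since f divides z and z divides f, f = z. Since z = m, f = m. Since f < j and j ≤ l, f < l. f = m, so m < l.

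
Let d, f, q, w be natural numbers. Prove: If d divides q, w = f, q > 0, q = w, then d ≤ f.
q = w and w = f, hence q = f. d divides q and q > 0, thus d ≤ q. Since q = f, d ≤ f.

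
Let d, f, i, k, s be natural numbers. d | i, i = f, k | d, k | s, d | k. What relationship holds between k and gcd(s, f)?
k | gcd(s, f)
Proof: From d | k and k | d, d = k. i = f and d | i, therefore d | f. d = k, so k | f. Since k | s, k | gcd(s, f).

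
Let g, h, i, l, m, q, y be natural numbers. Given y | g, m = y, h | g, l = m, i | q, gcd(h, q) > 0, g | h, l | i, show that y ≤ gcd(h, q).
Because g | h and h | g, g = h. Since y | g, y | h. l = m and m = y, therefore l = y. From l | i and i | q, l | q. Since l = y, y | q. y | h, so y | gcd(h, q). Since gcd(h, q) > 0, y ≤ gcd(h, q).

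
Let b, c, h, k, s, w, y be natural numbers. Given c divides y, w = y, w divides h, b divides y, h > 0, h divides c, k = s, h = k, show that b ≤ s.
h = k and k = s, so h = s. w = y and w divides h, so y divides h. Because h divides c and c divides y, h divides y. Since y divides h, y = h. Since b divides y, b divides h. h > 0, so b ≤ h. h = s, so b ≤ s.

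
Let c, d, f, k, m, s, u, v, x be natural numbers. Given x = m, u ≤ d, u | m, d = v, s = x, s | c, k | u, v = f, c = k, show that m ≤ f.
s = x and x = m, hence s = m. c = k and s | c, therefore s | k. Since k | u, s | u. Since s = m, m | u. u | m, so u = m. d = v and v = f, therefore d = f. u ≤ d, so u ≤ f. Since u = m, m ≤ f.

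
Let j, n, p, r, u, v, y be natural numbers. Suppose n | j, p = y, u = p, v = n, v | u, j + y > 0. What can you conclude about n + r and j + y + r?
n + r ≤ j + y + r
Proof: Since v = n and v | u, n | u. Because u = p, n | p. Since p = y, n | y. n | j, so n | j + y. Since j + y > 0, n ≤ j + y. Then n + r ≤ j + y + r.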